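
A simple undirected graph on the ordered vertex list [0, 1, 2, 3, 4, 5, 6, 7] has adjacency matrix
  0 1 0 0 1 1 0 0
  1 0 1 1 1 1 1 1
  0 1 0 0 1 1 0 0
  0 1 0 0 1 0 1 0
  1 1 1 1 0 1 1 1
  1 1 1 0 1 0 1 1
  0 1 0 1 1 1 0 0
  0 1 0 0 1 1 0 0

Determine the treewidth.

3

A width-3 tree decomposition is:
Bags: B1 = {1, 2, 4, 5}  B2 = {1, 4, 5, 6}  B3 = {1, 3, 4, 6}  B4 = {1, 4, 5, 7}  B5 = {0, 1, 4, 5}
Tree: B1–B2, B2–B3, B1–B4, B4–B5
The largest bag has 4 vertices, giving width 3; this decomposition certifies tw(G) ≤ 3. On the other hand G contains the 4-clique {1, 3, 4, 6}. A clique must lie in a single bag of any decomposition, so no decomposition can have width below 3. Combining the bounds, tw(G) = 3.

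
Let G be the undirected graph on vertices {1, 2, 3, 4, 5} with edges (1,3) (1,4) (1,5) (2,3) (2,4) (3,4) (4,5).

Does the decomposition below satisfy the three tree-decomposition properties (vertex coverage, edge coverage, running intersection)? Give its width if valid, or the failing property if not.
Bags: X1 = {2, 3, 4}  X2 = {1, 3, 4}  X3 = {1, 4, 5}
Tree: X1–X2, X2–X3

Checking the three conditions: (i) the bags cover all of {1, 2, 3, 4, 5}; (ii) for each edge, some bag contains both endpoints; (iii) the bags containing any fixed vertex form a subtree. All hold, so the decomposition is valid with width 3 − 1 = 2.

Yes; width 2.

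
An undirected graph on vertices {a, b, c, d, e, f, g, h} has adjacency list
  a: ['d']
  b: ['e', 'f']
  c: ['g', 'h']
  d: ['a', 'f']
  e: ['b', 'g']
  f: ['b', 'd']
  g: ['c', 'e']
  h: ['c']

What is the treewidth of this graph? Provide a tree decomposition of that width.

Treewidth 1.
Bags: B1 = {c, h}  B2 = {c, g}  B3 = {e, g}  B4 = {b, e}  B5 = {b, f}  B6 = {d, f}  B7 = {a, d}
Tree: B1–B2, B2–B3, B3–B4, B4–B5, B5–B6, B6–B7

Every bag has size at most 2, so the width is 2 − 1 = 1 and tw(G) ≤ 1. G has an edge, so its treewidth is at least 1. Therefore the treewidth is 1.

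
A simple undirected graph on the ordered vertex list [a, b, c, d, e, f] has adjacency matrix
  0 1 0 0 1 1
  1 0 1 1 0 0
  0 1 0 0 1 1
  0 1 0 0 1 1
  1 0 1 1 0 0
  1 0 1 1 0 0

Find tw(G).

3

A width-3 tree decomposition is:
Bags: B1 = {a, c, d, e}  B2 = {a, c, d, f}  B3 = {a, b, c, d}
Tree: B1–B2, B2–B3
The largest bag has 4 vertices, giving width 3; this decomposition certifies tw(G) ≤ 3. For the lower bound: the 4 vertex sets {d,e}, {c,f}, {a}, {b} are disjoint, each induces a connected subgraph, and every pair is joined by at least one edge of G. Contracting each set to a single vertex therefore yields K_{4} as a minor, and since treewidth is minor-monotone, tw(G) ≥ tw(K_{4}) = 3. Therefore the treewidth is 3.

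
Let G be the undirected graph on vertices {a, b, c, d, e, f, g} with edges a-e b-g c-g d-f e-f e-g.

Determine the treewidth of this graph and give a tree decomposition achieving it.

Treewidth 1.
One optimal decomposition is:
Bags: B1 = {a, e}  B2 = {e, f}  B3 = {e, g}  B4 = {c, g}  B5 = {b, g}  B6 = {d, f}
Tree: B1–B2, B2–B3, B3–B4, B3–B5, B2–B6

The largest bag has 2 vertices, giving width 1; this decomposition certifies tw(G) ≤ 1. Any graph with an edge has treewidth ≥ 1, and G has the edge a–e. Combining the bounds, tw(G) = 1.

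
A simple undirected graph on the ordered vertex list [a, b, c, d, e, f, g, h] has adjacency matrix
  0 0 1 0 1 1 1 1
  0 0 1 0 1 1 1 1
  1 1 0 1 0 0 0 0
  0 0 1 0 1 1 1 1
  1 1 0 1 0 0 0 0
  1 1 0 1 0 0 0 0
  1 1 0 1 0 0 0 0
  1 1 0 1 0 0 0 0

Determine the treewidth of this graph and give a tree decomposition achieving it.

The largest bag has 4 vertices, giving width 3; this decomposition certifies tw(G) ≤ 3. For the lower bound: the 4 vertex sets {b,h}, {a,e}, {d}, {c} are disjoint, each induces a connected subgraph, and every pair is joined by at least one edge of G. Contracting each set to a single vertex therefore yields K_{4} as a minor, and since treewidth is minor-monotone, tw(G) ≥ tw(K_{4}) = 3. Hence tw(G) = 3 exactly.

Treewidth 3.
One such decomposition:
Bags: B1 = {a, b, d, h}  B2 = {a, b, d, e}  B3 = {a, b, c, d}  B4 = {a, b, d, g}  B5 = {a, b, d, f}
Tree: B1–B2, B2–B3, B3–B4, B4–B5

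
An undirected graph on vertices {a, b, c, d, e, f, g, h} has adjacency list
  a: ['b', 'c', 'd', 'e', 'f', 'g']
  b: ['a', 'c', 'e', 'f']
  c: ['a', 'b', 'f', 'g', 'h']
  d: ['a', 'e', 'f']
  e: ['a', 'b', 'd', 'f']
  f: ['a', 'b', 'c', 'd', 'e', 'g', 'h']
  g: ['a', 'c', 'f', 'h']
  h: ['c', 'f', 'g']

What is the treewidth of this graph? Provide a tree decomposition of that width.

The largest bag has 4 vertices, giving width 3; this decomposition certifies tw(G) ≤ 3. For the lower bound, the 4 vertices {c, f, g, h} are pairwise adjacent, and any tree decomposition puts a clique entirely inside one bag — forcing width ≥ 3. Combining the bounds, tw(G) = 3.

Treewidth 3.
One optimal decomposition is:
Bags: B1 = {a, b, c, f}  B2 = {a, c, f, g}  B3 = {a, b, e, f}  B4 = {a, d, e, f}  B5 = {c, f, g, h}
Tree: B1–B2, B1–B3, B3–B4, B2–B5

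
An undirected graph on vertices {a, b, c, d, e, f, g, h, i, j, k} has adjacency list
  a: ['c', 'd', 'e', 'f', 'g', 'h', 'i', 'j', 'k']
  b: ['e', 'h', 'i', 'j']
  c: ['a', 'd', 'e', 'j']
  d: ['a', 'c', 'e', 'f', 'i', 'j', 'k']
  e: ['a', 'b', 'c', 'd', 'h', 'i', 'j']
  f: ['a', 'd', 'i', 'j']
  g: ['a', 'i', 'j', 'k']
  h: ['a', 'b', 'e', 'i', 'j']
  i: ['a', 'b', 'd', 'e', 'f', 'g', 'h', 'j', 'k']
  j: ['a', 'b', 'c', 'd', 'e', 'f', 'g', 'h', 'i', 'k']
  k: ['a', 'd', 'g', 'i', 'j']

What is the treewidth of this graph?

4

A width-4 tree decomposition is:
Bags: B1 = {a, d, i, j, k}  B2 = {a, d, e, i, j}  B3 = {a, c, d, e, j}  B4 = {a, e, h, i, j}  B5 = {b, e, h, i, j}  B6 = {a, g, i, j, k}  B7 = {a, d, f, i, j}
Tree: B1–B2, B2–B3, B2–B4, B4–B5, B1–B6, B1–B7
The largest bag has 5 vertices, giving width 4; this decomposition certifies tw(G) ≤ 4. For the lower bound, the 5 vertices {a, c, d, e, j} are pairwise adjacent, and any tree decomposition puts a clique entirely inside one bag — forcing width ≥ 4. Combining the bounds, tw(G) = 4.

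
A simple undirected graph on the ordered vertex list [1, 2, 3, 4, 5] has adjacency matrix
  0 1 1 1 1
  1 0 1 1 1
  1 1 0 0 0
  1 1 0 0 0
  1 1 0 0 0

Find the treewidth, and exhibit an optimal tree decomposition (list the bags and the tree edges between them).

Treewidth 2.
One such decomposition:
Bags: B1 = {1, 2, 5}  B2 = {1, 2, 4}  B3 = {1, 2, 3}
Tree: B1–B2, B1–B3

Each bag holds 3 vertices, so the decomposition has width 2, which upper-bounds the treewidth. Conversely, {1, 2, 3} is a clique of size 3, and the vertices of any clique must share a bag in every tree decomposition; so some bag has ≥ 3 vertices and tw(G) ≥ 2. The upper and lower bounds meet at 2, so that is the treewidth.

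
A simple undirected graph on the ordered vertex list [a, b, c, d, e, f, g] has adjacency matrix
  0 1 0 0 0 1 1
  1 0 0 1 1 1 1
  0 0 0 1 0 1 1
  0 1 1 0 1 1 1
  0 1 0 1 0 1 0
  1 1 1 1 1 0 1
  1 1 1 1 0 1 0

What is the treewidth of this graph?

A width-3 tree decomposition is:
Bags: B1 = {b, d, f, g}  B2 = {c, d, f, g}  B3 = {b, d, e, f}  B4 = {a, b, f, g}
Tree: B1–B2, B1–B3, B1–B4
Every bag has size at most 4, so the width is 4 − 1 = 3 and tw(G) ≤ 3. Conversely, {c, d, f, g} is a clique of size 4, and the vertices of any clique must share a bag in every tree decomposition; so some bag has ≥ 4 vertices and tw(G) ≥ 3. The upper and lower bounds meet at 3, so that is the treewidth.

3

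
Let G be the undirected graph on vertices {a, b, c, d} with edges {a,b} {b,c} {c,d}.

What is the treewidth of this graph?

1

A width-1 tree decomposition is:
Bags: B1 = {b, c}  B2 = {c, d}  B3 = {a, b}
Tree: B1–B2, B1–B3
The largest bag has 2 vertices, giving width 1; this decomposition certifies tw(G) ≤ 1. Since G has at least one edge (e.g. b–c), it is not an edgeless graph, so tw(G) ≥ 1. Combining the bounds, tw(G) = 1.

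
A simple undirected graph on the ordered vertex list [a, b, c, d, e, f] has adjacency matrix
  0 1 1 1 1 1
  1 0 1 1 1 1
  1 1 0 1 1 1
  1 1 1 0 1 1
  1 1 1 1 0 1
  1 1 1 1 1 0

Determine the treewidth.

5

A width-5 tree decomposition is:
Bags: B1 = {a, b, c, d, e, f}
Tree: (single bag)
With just one bag of size 6, the width is 6 − 1 = 5, so tw(G) ≤ 5. On the other hand G contains the 6-clique {a, b, c, d, e, f}. A clique must lie in a single bag of any decomposition, so no decomposition can have width below 5. The upper and lower bounds meet at 5, so that is the treewidth.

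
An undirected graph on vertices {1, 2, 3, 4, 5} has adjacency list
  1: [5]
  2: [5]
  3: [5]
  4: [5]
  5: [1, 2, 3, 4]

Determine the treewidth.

A width-1 tree decomposition is:
Bags: B1 = {4, 5}  B2 = {3, 5}  B3 = {1, 5}  B4 = {2, 5}
Tree: B1–B2, B2–B3, B3–B4
Each bag holds 2 vertices, so the decomposition has width 1, which upper-bounds the treewidth. Any graph with an edge has treewidth ≥ 1, and G has the edge 4–5. Hence tw(G) = 1 exactly.

1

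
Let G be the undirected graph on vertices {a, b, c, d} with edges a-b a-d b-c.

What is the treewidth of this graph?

1

A width-1 tree decomposition is:
Bags: B1 = {a, b}  B2 = {a, d}  B3 = {b, c}
Tree: B1–B2, B1–B3
Each bag holds 2 vertices, so the decomposition has width 1, which upper-bounds the treewidth. Since G has at least one edge (e.g. b–a), it is not an edgeless graph, so tw(G) ≥ 1. The upper and lower bounds meet at 1, so that is the treewidth.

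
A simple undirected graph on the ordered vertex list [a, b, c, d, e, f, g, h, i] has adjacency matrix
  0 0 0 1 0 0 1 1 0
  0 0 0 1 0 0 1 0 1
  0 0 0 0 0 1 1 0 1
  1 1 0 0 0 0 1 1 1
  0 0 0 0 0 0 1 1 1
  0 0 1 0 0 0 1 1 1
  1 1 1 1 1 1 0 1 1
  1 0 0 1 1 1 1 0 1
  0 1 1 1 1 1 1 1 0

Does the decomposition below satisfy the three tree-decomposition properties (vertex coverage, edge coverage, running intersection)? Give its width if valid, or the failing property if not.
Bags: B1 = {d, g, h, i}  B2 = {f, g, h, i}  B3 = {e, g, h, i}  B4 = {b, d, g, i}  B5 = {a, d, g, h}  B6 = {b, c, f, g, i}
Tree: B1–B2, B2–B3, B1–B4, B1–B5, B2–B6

No — bags containing vertex b are not connected in the tree.

A tree decomposition must satisfy three properties: every vertex lies in some bag; for every edge, both endpoints lie together in some bag; and for every vertex, the bags containing it form a connected subtree. Here bags containing vertex b are not connected in the tree, so the decomposition is invalid.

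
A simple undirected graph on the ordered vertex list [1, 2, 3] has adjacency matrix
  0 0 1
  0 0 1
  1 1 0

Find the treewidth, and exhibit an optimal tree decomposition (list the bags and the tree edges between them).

Treewidth 1.
One optimal decomposition is:
Bags: B1 = {1, 3}  B2 = {2, 3}
Tree: B1–B2

Each bag holds 2 vertices, so the decomposition has width 1, which upper-bounds the treewidth. G has an edge, so its treewidth is at least 1. The upper and lower bounds meet at 1, so that is the treewidth.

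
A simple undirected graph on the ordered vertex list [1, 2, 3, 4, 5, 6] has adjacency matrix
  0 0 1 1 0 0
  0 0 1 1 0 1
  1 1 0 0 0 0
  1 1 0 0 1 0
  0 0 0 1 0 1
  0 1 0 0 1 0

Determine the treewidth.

A width-2 tree decomposition is:
Bags: B1 = {1, 3, 4}  B2 = {2, 3, 4}  B3 = {2, 4, 5}  B4 = {2, 5, 6}
Tree: B1–B2, B2–B3, B3–B4
The largest bag has 3 vertices, giving width 2; this decomposition certifies tw(G) ≤ 2. Since 1–3–2–4–1 is a cycle in G, G is not acyclic. Forests are exactly the graphs of treewidth ≤ 1, so tw(G) ≥ 2. Hence tw(G) = 2 exactly.

2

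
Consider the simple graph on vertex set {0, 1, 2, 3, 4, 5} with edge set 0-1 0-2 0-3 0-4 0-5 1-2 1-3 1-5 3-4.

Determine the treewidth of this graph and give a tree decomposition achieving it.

The largest bag has 3 vertices, giving width 2; this decomposition certifies tw(G) ≤ 2. Conversely, {0, 1, 2} is a clique of size 3, and the vertices of any clique must share a bag in every tree decomposition; so some bag has ≥ 3 vertices and tw(G) ≥ 2. The upper and lower bounds meet at 2, so that is the treewidth.

Treewidth 2.
Bags: B1 = {0, 1, 3}  B2 = {0, 1, 2}  B3 = {0, 3, 4}  B4 = {0, 1, 5}
Tree: B1–B2, B1–B3, B1–B4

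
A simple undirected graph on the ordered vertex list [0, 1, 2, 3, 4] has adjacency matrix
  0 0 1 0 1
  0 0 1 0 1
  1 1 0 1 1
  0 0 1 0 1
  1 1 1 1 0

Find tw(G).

2

A width-2 tree decomposition is:
Bags: B1 = {1, 2, 4}  B2 = {2, 3, 4}  B3 = {0, 2, 4}
Tree: B1–B2, B1–B3
Each bag holds 3 vertices, so the decomposition has width 2, which upper-bounds the treewidth. For the lower bound, the 3 vertices {0, 2, 4} are pairwise adjacent, and any tree decomposition puts a clique entirely inside one bag — forcing width ≥ 2. Combining the bounds, tw(G) = 2.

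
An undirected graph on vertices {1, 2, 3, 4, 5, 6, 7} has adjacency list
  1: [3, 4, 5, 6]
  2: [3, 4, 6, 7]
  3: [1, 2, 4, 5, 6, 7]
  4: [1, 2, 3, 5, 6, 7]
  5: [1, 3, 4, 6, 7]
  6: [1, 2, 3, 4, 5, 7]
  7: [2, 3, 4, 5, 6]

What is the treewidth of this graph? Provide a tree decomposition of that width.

The largest bag has 5 vertices, giving width 4; this decomposition certifies tw(G) ≤ 4. Conversely, {2, 3, 4, 6, 7} is a clique of size 5, and the vertices of any clique must share a bag in every tree decomposition; so some bag has ≥ 5 vertices and tw(G) ≥ 4. The upper and lower bounds meet at 4, so that is the treewidth.

Treewidth 4.
Bags: B1 = {2, 3, 4, 6, 7}  B2 = {3, 4, 5, 6, 7}  B3 = {1, 3, 4, 5, 6}
Tree: B1–B2, B2–B3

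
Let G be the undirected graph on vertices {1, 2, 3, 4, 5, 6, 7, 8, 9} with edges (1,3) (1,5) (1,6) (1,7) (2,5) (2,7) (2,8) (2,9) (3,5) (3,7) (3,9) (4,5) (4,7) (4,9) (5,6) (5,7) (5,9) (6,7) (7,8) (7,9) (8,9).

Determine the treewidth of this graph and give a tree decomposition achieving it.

Every bag has size at most 4, so the width is 4 − 1 = 3 and tw(G) ≤ 3. For the lower bound, the 4 vertices {2, 7, 8, 9} are pairwise adjacent, and any tree decomposition puts a clique entirely inside one bag — forcing width ≥ 3. Combining the bounds, tw(G) = 3.

Treewidth 3.
One optimal decomposition is:
Bags: B1 = {3, 5, 7, 9}  B2 = {1, 3, 5, 7}  B3 = {2, 5, 7, 9}  B4 = {1, 5, 6, 7}  B5 = {2, 7, 8, 9}  B6 = {4, 5, 7, 9}
Tree: B1–B2, B1–B3, B2–B4, B3–B5, B3–B6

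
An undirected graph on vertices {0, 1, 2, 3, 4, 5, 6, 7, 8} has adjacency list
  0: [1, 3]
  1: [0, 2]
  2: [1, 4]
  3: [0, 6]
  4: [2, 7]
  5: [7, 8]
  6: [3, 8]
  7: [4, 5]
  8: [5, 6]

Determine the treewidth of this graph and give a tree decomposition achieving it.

Each bag holds 3 vertices, so the decomposition has width 2, which upper-bounds the treewidth. Since 2–1–0–3–6–8–5–7–4–2 is a cycle in G, G is not acyclic. Forests are exactly the graphs of treewidth ≤ 1, so tw(G) ≥ 2. The upper and lower bounds meet at 2, so that is the treewidth.

Treewidth 2.
Bags: B1 = {0, 1, 2}  B2 = {0, 2, 3}  B3 = {2, 3, 6}  B4 = {2, 6, 8}  B5 = {2, 5, 8}  B6 = {2, 5, 7}  B7 = {2, 4, 7}
Tree: B1–B2, B2–B3, B3–B4, B4–B5, B5–B6, B6–B7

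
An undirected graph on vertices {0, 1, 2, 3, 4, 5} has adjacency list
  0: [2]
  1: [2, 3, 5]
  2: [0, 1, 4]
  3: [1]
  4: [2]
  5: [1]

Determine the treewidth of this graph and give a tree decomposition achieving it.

Each bag holds 2 vertices, so the decomposition has width 1, which upper-bounds the treewidth. Since G has at least one edge (e.g. 1–2), it is not an edgeless graph, so tw(G) ≥ 1. Hence tw(G) = 1 exactly.

Treewidth 1.
One optimal decomposition is:
Bags: B1 = {1, 2}  B2 = {2, 4}  B3 = {1, 5}  B4 = {1, 3}  B5 = {0, 2}
Tree: B1–B2, B1–B3, B1–B4, B1–B5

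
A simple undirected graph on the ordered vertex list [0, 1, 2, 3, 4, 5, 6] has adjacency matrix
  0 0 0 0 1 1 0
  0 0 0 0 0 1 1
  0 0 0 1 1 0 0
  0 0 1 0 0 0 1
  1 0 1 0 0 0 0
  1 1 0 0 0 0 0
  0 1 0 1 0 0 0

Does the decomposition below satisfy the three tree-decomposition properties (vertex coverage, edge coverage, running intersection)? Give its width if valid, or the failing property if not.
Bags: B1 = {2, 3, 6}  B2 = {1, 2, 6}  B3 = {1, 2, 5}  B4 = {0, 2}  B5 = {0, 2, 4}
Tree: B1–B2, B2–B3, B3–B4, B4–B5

No — edge (5,0) lies in no bag.

A tree decomposition must satisfy three properties: every vertex lies in some bag; for every edge, both endpoints lie together in some bag; and for every vertex, the bags containing it form a connected subtree. Here edge (5,0) lies in no bag, so the decomposition is invalid.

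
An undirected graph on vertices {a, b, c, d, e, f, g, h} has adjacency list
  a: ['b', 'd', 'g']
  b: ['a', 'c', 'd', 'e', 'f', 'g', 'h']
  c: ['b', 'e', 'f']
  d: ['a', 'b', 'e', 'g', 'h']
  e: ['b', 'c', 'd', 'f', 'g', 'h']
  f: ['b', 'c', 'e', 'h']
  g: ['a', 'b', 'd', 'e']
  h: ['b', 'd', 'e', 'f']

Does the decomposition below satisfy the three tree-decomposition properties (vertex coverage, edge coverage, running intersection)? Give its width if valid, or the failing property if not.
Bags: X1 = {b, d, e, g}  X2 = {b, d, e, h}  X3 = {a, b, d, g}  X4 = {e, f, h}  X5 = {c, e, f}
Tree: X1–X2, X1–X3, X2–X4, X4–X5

A tree decomposition must satisfy three properties: every vertex lies in some bag; for every edge, both endpoints lie together in some bag; and for every vertex, the bags containing it form a connected subtree. Here edge (b,f) lies in no bag, so the decomposition is invalid.

No — edge (b,f) lies in no bag.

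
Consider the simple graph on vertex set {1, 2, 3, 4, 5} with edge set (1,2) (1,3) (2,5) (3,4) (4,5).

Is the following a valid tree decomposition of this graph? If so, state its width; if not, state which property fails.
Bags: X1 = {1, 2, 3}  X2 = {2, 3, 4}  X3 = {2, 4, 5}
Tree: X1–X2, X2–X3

Yes; width 2.

Every vertex of G appears in some bag (union = {1, 2, 3, 4, 5}); every edge is covered by a bag; and for each vertex v the set of bags containing v is connected in the bag tree. The decomposition is therefore valid. The largest bag has 3 vertices, so the width is 2.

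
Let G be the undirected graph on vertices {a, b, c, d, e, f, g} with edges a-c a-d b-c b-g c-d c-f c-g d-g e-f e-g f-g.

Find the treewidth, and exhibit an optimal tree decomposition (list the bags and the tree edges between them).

Every bag has size at most 3, so the width is 3 − 1 = 2 and tw(G) ≤ 2. Conversely, {e, f, g} is a clique of size 3, and the vertices of any clique must share a bag in every tree decomposition; so some bag has ≥ 3 vertices and tw(G) ≥ 2. Hence tw(G) = 2 exactly.

Treewidth 2.
One optimal decomposition is:
Bags: B1 = {c, d, g}  B2 = {a, c, d}  B3 = {c, f, g}  B4 = {b, c, g}  B5 = {e, f, g}
Tree: B1–B2, B1–B3, B1–B4, B3–B5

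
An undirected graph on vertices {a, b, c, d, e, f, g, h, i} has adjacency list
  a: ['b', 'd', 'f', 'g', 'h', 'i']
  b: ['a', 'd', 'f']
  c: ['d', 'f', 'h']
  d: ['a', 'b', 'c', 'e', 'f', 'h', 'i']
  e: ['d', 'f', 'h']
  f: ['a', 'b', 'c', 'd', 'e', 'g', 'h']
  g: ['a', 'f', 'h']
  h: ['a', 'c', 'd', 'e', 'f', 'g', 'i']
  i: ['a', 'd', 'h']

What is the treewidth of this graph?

3

A width-3 tree decomposition is:
Bags: B1 = {d, e, f, h}  B2 = {a, d, f, h}  B3 = {c, d, f, h}  B4 = {a, d, h, i}  B5 = {a, f, g, h}  B6 = {a, b, d, f}
Tree: B1–B2, B1–B3, B2–B4, B2–B5, B2–B6
Every bag has size at most 4, so the width is 4 − 1 = 3 and tw(G) ≤ 3. On the other hand G contains the 4-clique {d, e, f, h}. A clique must lie in a single bag of any decomposition, so no decomposition can have width below 3. Therefore the treewidth is 3.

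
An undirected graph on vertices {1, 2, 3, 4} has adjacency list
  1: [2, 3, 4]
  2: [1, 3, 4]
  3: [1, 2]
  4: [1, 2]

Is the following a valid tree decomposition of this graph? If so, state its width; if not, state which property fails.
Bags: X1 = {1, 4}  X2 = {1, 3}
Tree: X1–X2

A tree decomposition must satisfy three properties: every vertex lies in some bag; for every edge, both endpoints lie together in some bag; and for every vertex, the bags containing it form a connected subtree. Here vertex 2 appears in no bag, so the decomposition is invalid.

No — vertex 2 appears in no bag.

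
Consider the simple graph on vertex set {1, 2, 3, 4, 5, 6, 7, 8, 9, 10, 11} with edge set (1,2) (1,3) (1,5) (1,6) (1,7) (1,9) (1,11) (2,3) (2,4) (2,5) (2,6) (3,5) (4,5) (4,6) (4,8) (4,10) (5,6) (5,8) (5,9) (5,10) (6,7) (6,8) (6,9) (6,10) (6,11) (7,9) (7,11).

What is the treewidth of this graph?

3

A width-3 tree decomposition is:
Bags: B1 = {1, 2, 5, 6}  B2 = {1, 2, 3, 5}  B3 = {1, 5, 6, 9}  B4 = {2, 4, 5, 6}  B5 = {4, 5, 6, 10}  B6 = {1, 6, 7, 9}  B7 = {1, 6, 7, 11}  B8 = {4, 5, 6, 8}
Tree: B1–B2, B1–B3, B1–B4, B4–B5, B3–B6, B6–B7, B4–B8
The largest bag has 4 vertices, giving width 3; this decomposition certifies tw(G) ≤ 3. On the other hand G contains the 4-clique {1, 2, 3, 5}. A clique must lie in a single bag of any decomposition, so no decomposition can have width below 3. The upper and lower bounds meet at 3, so that is the treewidth.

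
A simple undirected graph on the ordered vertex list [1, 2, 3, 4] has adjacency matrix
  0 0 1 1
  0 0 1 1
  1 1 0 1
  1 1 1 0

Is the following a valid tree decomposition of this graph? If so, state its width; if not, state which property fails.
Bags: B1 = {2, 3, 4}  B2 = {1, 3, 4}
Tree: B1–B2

Vertex coverage: the bags together contain {1, 2, 3, 4}, the full vertex set. Edge coverage: each edge of G has both endpoints in at least one bag. Running intersection: for every vertex, the bags containing it form a connected subtree. All three properties hold, so this is a valid tree decomposition of width max|bag| − 1 = 2, and hence tw(G) ≤ 2.

Yes; width 2.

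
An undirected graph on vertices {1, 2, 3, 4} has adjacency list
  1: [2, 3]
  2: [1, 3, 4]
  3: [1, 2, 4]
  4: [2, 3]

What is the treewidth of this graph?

2

A width-2 tree decomposition is:
Bags: B1 = {2, 3, 4}  B2 = {1, 2, 3}
Tree: B1–B2
Every bag has size at most 3, so the width is 3 − 1 = 2 and tw(G) ≤ 2. On the other hand G contains the 3-clique {1, 2, 3}. A clique must lie in a single bag of any decomposition, so no decomposition can have width below 2. Therefore the treewidth is 2.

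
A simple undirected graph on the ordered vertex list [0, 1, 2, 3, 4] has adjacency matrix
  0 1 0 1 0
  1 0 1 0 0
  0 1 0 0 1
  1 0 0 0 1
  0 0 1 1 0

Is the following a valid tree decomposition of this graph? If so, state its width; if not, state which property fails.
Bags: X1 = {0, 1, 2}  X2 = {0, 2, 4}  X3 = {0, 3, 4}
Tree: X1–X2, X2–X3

Yes; width 2.

Vertex coverage: the bags together contain {0, 1, 2, 3, 4}, the full vertex set. Edge coverage: each edge of G has both endpoints in at least one bag. Running intersection: for every vertex, the bags containing it form a connected subtree. All three properties hold, so this is a valid tree decomposition of width max|bag| − 1 = 2, and hence tw(G) ≤ 2.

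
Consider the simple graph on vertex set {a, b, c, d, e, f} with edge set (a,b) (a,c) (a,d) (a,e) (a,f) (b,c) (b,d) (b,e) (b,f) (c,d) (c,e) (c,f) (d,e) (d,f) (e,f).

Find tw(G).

5

A width-5 tree decomposition is:
Bags: B1 = {a, b, c, d, e, f}
Tree: (single bag)
With just one bag of size 6, the width is 6 − 1 = 5, so tw(G) ≤ 5. For the lower bound, the 6 vertices {a, b, c, d, e, f} are pairwise adjacent, and any tree decomposition puts a clique entirely inside one bag — forcing width ≥ 5. Therefore the treewidth is 5.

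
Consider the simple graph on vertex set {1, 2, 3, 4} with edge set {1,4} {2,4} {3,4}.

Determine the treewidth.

A width-1 tree decomposition is:
Bags: B1 = {1, 4}  B2 = {2, 4}  B3 = {3, 4}
Tree: B1–B2, B1–B3
Every bag has size at most 2, so the width is 2 − 1 = 1 and tw(G) ≤ 1. G has an edge, so its treewidth is at least 1. Hence tw(G) = 1 exactly.

1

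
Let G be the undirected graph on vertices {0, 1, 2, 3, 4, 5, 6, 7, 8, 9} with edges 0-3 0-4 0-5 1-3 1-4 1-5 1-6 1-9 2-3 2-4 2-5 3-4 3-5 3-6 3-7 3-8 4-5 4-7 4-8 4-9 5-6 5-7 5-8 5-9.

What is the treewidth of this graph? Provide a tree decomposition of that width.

Each bag holds 4 vertices, so the decomposition has width 3, which upper-bounds the treewidth. On the other hand G contains the 4-clique {1, 4, 5, 9}. A clique must lie in a single bag of any decomposition, so no decomposition can have width below 3. Hence tw(G) = 3 exactly.

Treewidth 3.
One optimal decomposition is:
Bags: B1 = {1, 3, 4, 5}  B2 = {2, 3, 4, 5}  B3 = {0, 3, 4, 5}  B4 = {1, 3, 5, 6}  B5 = {3, 4, 5, 8}  B6 = {1, 4, 5, 9}  B7 = {3, 4, 5, 7}
Tree: B1–B2, B1–B3, B1–B4, B2–B5, B1–B6, B2–B7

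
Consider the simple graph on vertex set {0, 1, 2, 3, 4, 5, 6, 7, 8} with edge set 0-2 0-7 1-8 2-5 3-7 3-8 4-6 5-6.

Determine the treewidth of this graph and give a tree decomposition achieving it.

Treewidth 1.
Bags: B1 = {1, 8}  B2 = {3, 8}  B3 = {3, 7}  B4 = {0, 7}  B5 = {0, 2}  B6 = {2, 5}  B7 = {5, 6}  B8 = {4, 6}
Tree: B1–B2, B2–B3, B3–B4, B4–B5, B5–B6, B6–B7, B7–B8

The largest bag has 2 vertices, giving width 1; this decomposition certifies tw(G) ≤ 1. G has an edge, so its treewidth is at least 1. The upper and lower bounds meet at 1, so that is the treewidth.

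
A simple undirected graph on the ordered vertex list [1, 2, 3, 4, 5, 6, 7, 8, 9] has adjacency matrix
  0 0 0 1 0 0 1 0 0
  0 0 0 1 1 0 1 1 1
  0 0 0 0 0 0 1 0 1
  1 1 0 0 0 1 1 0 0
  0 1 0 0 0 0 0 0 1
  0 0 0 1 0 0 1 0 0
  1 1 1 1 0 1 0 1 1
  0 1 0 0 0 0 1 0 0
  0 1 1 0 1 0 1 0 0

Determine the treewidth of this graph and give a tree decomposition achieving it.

Treewidth 2.
Bags: B1 = {2, 4, 7}  B2 = {4, 6, 7}  B3 = {2, 7, 8}  B4 = {2, 7, 9}  B5 = {1, 4, 7}  B6 = {2, 5, 9}  B7 = {3, 7, 9}
Tree: B1–B2, B1–B3, B3–B4, B1–B5, B4–B6, B4–B7

Each bag holds 3 vertices, so the decomposition has width 2, which upper-bounds the treewidth. Conversely, {2, 5, 9} is a clique of size 3, and the vertices of any clique must share a bag in every tree decomposition; so some bag has ≥ 3 vertices and tw(G) ≥ 2. Combining the bounds, tw(G) = 2.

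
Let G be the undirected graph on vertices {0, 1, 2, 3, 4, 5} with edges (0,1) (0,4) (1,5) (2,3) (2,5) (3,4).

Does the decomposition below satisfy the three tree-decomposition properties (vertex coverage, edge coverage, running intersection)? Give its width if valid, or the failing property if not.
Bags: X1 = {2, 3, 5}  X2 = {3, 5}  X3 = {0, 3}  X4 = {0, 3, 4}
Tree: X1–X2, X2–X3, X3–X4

A tree decomposition must satisfy three properties: every vertex lies in some bag; for every edge, both endpoints lie together in some bag; and for every vertex, the bags containing it form a connected subtree. Here vertex 1 appears in no bag, so the decomposition is invalid.

No — vertex 1 appears in no bag.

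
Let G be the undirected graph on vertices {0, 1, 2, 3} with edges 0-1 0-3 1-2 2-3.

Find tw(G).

A width-2 tree decomposition is:
Bags: B1 = {0, 1, 3}  B2 = {1, 2, 3}
Tree: B1–B2
The largest bag has 3 vertices, giving width 2; this decomposition certifies tw(G) ≤ 2. The edges 3–0–1–2–3 form a cycle, so G is not a tree and its treewidth is at least 2. Hence tw(G) = 2 exactly.

2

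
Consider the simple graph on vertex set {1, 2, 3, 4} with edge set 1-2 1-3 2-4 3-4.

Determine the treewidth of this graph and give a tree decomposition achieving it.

Each bag holds 3 vertices, so the decomposition has width 2, which upper-bounds the treewidth. For the lower bound, G contains the cycle 3–1–2–4–3, so G is not a forest; only forests have treewidth ≤ 1, hence tw(G) ≥ 2. Therefore the treewidth is 2.

Treewidth 2.
Bags: B1 = {1, 2, 3}  B2 = {2, 3, 4}
Tree: B1–B2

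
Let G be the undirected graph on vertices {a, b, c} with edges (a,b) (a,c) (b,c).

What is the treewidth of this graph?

2

A width-2 tree decomposition is:
Bags: B1 = {a, b, c}
Tree: (single bag)
With just one bag of size 3, the width is 3 − 1 = 2, so tw(G) ≤ 2. Conversely, {a, b, c} is a clique of size 3, and the vertices of any clique must share a bag in every tree decomposition; so some bag has ≥ 3 vertices and tw(G) ≥ 2. Combining the bounds, tw(G) = 2.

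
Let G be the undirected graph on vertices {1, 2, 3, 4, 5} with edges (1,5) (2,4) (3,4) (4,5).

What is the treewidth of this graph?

A width-1 tree decomposition is:
Bags: B1 = {2, 4}  B2 = {3, 4}  B3 = {4, 5}  B4 = {1, 5}
Tree: B1–B2, B2–B3, B3–B4
The largest bag has 2 vertices, giving width 1; this decomposition certifies tw(G) ≤ 1. G has an edge, so its treewidth is at least 1. Hence tw(G) = 1 exactly.

1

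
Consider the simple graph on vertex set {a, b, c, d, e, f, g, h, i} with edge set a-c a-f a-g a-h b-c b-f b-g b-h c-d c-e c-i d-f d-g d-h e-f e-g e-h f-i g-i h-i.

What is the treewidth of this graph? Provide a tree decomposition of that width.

Each bag holds 5 vertices, so the decomposition has width 4, which upper-bounds the treewidth. For the lower bound: the 5 vertex sets {h,i}, {a,c}, {b,f}, {g}, {d} are disjoint, each induces a connected subgraph, and every pair is joined by at least one edge of G. Contracting each set to a single vertex therefore yields K_{5} as a minor, and since treewidth is minor-monotone, tw(G) ≥ tw(K_{5}) = 4. The upper and lower bounds meet at 4, so that is the treewidth.

Treewidth 4.
One optimal decomposition is:
Bags: B1 = {c, f, g, h, i}  B2 = {a, c, f, g, h}  B3 = {b, c, f, g, h}  B4 = {c, d, f, g, h}  B5 = {c, e, f, g, h}
Tree: B1–B2, B2–B3, B3–B4, B4–B5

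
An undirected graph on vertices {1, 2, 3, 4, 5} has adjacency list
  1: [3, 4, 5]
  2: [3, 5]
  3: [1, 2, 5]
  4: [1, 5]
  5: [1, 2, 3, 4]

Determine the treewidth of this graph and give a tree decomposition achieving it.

The largest bag has 3 vertices, giving width 2; this decomposition certifies tw(G) ≤ 2. For the lower bound, the 3 vertices {1, 3, 5} are pairwise adjacent, and any tree decomposition puts a clique entirely inside one bag — forcing width ≥ 2. The upper and lower bounds meet at 2, so that is the treewidth.

Treewidth 2.
Bags: B1 = {1, 3, 5}  B2 = {2, 3, 5}  B3 = {1, 4, 5}
Tree: B1–B2, B1–B3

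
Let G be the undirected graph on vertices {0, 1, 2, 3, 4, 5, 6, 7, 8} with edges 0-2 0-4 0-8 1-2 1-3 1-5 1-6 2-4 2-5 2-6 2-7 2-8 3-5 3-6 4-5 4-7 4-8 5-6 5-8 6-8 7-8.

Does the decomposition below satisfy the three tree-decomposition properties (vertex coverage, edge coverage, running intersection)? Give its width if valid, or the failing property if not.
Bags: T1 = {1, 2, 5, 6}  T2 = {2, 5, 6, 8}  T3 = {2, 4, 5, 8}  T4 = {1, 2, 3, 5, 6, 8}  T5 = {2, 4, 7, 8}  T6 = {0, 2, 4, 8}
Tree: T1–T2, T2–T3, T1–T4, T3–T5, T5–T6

No — bags containing vertex 8 are not connected in the tree.

A tree decomposition must satisfy three properties: every vertex lies in some bag; for every edge, both endpoints lie together in some bag; and for every vertex, the bags containing it form a connected subtree. Here bags containing vertex 8 are not connected in the tree, so the decomposition is invalid.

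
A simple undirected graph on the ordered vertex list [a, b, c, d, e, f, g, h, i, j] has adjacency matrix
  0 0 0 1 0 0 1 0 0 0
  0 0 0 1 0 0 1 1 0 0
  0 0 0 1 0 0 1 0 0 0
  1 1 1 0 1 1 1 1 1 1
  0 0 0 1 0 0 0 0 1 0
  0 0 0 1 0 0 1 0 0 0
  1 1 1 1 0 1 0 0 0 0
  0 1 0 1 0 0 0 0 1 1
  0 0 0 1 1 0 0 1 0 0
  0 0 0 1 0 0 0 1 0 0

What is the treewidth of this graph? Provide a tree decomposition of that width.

Each bag holds 3 vertices, so the decomposition has width 2, which upper-bounds the treewidth. Conversely, {d, f, g} is a clique of size 3, and the vertices of any clique must share a bag in every tree decomposition; so some bag has ≥ 3 vertices and tw(G) ≥ 2. Combining the bounds, tw(G) = 2.

Treewidth 2.
Bags: B1 = {b, d, g}  B2 = {a, d, g}  B3 = {b, d, h}  B4 = {c, d, g}  B5 = {d, f, g}  B6 = {d, h, i}  B7 = {d, e, i}  B8 = {d, h, j}
Tree: B1–B2, B1–B3, B2–B4, B1–B5, B3–B6, B6–B7, B6–B8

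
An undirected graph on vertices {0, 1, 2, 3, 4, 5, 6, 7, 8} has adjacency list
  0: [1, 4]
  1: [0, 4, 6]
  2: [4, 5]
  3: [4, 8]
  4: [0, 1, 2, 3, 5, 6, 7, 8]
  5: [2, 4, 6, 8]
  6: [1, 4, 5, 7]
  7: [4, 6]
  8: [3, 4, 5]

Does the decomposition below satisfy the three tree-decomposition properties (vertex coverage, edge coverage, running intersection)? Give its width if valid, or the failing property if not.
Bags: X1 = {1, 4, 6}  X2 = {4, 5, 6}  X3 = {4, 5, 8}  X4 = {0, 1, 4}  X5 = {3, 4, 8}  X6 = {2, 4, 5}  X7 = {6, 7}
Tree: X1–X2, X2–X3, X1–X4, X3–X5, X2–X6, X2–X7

No — edge (4,7) lies in no bag.

A tree decomposition must satisfy three properties: every vertex lies in some bag; for every edge, both endpoints lie together in some bag; and for every vertex, the bags containing it form a connected subtree. Here edge (4,7) lies in no bag, so the decomposition is invalid.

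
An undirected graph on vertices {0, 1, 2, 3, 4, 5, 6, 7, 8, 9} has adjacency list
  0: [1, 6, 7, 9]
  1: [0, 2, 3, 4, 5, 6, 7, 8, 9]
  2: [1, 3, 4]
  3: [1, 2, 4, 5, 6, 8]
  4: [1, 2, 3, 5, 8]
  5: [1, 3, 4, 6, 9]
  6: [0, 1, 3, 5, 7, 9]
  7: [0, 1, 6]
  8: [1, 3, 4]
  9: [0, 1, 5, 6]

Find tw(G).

A width-3 tree decomposition is:
Bags: B1 = {1, 3, 5, 6}  B2 = {1, 3, 4, 5}  B3 = {1, 5, 6, 9}  B4 = {1, 3, 4, 8}  B5 = {0, 1, 6, 9}  B6 = {0, 1, 6, 7}  B7 = {1, 2, 3, 4}
Tree: B1–B2, B1–B3, B2–B4, B3–B5, B5–B6, B4–B7
Each bag holds 4 vertices, so the decomposition has width 3, which upper-bounds the treewidth. For the lower bound, the 4 vertices {0, 1, 6, 9} are pairwise adjacent, and any tree decomposition puts a clique entirely inside one bag — forcing width ≥ 3. Therefore the treewidth is 3.

3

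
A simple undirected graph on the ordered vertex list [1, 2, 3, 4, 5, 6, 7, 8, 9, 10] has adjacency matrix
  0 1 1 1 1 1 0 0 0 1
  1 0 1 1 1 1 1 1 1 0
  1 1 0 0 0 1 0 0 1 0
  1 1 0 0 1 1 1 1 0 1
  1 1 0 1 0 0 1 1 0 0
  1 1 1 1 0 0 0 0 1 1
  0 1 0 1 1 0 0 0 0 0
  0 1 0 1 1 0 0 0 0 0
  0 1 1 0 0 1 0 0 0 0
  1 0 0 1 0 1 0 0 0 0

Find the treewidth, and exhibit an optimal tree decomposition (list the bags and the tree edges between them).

Each bag holds 4 vertices, so the decomposition has width 3, which upper-bounds the treewidth. On the other hand G contains the 4-clique {2, 3, 6, 9}. A clique must lie in a single bag of any decomposition, so no decomposition can have width below 3. Combining the bounds, tw(G) = 3.

Treewidth 3.
One optimal decomposition is:
Bags: B1 = {1, 2, 3, 6}  B2 = {1, 2, 4, 6}  B3 = {1, 2, 4, 5}  B4 = {2, 4, 5, 7}  B5 = {2, 3, 6, 9}  B6 = {1, 4, 6, 10}  B7 = {2, 4, 5, 8}
Tree: B1–B2, B2–B3, B3–B4, B1–B5, B2–B6, B3–B7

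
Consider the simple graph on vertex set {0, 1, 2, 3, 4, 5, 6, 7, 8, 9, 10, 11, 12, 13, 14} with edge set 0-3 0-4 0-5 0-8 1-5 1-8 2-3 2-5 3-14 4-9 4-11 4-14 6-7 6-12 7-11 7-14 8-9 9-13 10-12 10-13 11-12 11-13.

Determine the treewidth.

A width-3 tree decomposition is:
Bags: B1 = {6, 7, 10, 12}  B2 = {7, 10, 11, 12}  B3 = {7, 10, 11, 13}  B4 = {7, 11, 13, 14}  B5 = {4, 11, 13, 14}  B6 = {4, 9, 13, 14}  B7 = {3, 4, 9, 14}  B8 = {0, 3, 4, 9}  B9 = {0, 3, 8, 9}  B10 = {0, 2, 3, 8}  B11 = {0, 2, 5, 8}  B12 = {1, 2, 5, 8}
Tree: B1–B2, B2–B3, B3–B4, B4–B5, B5–B6, B6–B7, B7–B8, B8–B9, B9–B10, B10–B11, B11–B12
The largest bag has 4 vertices, giving width 3; this decomposition certifies tw(G) ≤ 3. For the lower bound: the 4 vertex sets {6,10,12}, {7}, {11}, {4,9,13,14} are disjoint, each induces a connected subgraph, and every pair is joined by at least one edge of G. Contracting each set to a single vertex therefore yields K_{4} as a minor, and since treewidth is minor-monotone, tw(G) ≥ tw(K_{4}) = 3. Therefore the treewidth is 3.

3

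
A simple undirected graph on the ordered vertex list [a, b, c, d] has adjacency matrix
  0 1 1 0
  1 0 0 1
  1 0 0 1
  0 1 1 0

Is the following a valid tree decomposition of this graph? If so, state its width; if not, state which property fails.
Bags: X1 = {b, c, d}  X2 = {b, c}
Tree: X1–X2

A tree decomposition must satisfy three properties: every vertex lies in some bag; for every edge, both endpoints lie together in some bag; and for every vertex, the bags containing it form a connected subtree. Here vertex a appears in no bag, so the decomposition is invalid.

No — vertex a appears in no bag.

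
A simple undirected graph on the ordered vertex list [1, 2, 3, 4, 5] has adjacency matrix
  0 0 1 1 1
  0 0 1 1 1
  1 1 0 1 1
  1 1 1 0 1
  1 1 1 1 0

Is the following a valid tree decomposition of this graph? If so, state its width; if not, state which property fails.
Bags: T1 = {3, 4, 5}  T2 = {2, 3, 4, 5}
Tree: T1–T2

No — vertex 1 appears in no bag.

A tree decomposition must satisfy three properties: every vertex lies in some bag; for every edge, both endpoints lie together in some bag; and for every vertex, the bags containing it form a connected subtree. Here vertex 1 appears in no bag, so the decomposition is invalid.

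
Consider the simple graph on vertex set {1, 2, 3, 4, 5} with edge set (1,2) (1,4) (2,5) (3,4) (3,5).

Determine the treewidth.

A width-2 tree decomposition is:
Bags: B1 = {1, 3, 4}  B2 = {1, 3, 5}  B3 = {1, 2, 5}
Tree: B1–B2, B2–B3
Each bag holds 3 vertices, so the decomposition has width 2, which upper-bounds the treewidth. Since 1–4–3–5–2–1 is a cycle in G, G is not acyclic. Forests are exactly the graphs of treewidth ≤ 1, so tw(G) ≥ 2. Hence tw(G) = 2 exactly.

2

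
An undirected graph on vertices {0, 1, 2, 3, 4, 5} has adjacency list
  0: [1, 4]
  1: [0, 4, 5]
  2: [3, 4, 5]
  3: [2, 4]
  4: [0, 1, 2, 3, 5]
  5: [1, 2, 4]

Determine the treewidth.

A width-2 tree decomposition is:
Bags: B1 = {2, 4, 5}  B2 = {2, 3, 4}  B3 = {1, 4, 5}  B4 = {0, 1, 4}
Tree: B1–B2, B1–B3, B3–B4
Each bag holds 3 vertices, so the decomposition has width 2, which upper-bounds the treewidth. On the other hand G contains the 3-clique {0, 1, 4}. A clique must lie in a single bag of any decomposition, so no decomposition can have width below 2. The upper and lower bounds meet at 2, so that is the treewidth.

2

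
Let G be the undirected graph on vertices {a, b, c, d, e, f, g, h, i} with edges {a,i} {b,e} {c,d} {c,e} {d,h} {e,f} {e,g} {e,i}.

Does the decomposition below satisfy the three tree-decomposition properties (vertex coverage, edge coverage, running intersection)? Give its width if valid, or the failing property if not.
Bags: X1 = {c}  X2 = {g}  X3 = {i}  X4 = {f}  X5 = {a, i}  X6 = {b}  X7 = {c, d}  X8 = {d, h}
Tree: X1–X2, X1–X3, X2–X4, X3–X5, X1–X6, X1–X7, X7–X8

A tree decomposition must satisfy three properties: every vertex lies in some bag; for every edge, both endpoints lie together in some bag; and for every vertex, the bags containing it form a connected subtree. Here vertex e appears in no bag, so the decomposition is invalid.

No — vertex e appears in no bag.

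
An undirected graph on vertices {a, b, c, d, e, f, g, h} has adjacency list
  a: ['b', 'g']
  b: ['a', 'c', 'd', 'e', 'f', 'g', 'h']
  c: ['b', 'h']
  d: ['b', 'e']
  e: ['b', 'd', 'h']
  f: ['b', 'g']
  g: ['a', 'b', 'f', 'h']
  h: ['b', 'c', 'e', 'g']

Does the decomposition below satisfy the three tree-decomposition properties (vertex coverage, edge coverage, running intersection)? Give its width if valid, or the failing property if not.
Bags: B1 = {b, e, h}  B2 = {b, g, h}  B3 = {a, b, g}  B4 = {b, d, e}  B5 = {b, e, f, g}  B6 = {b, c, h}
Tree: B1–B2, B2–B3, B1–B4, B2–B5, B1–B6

No — bags containing vertex e are not connected in the tree.

A tree decomposition must satisfy three properties: every vertex lies in some bag; for every edge, both endpoints lie together in some bag; and for every vertex, the bags containing it form a connected subtree. Here bags containing vertex e are not connected in the tree, so the decomposition is invalid.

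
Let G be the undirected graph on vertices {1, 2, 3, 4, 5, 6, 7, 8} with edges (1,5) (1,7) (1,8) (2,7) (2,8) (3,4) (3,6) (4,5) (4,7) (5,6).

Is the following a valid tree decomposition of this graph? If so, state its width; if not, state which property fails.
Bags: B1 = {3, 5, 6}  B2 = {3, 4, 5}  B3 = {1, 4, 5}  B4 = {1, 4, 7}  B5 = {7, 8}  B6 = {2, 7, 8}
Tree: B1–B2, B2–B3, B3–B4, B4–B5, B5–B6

No — edge (1,8) lies in no bag.

A tree decomposition must satisfy three properties: every vertex lies in some bag; for every edge, both endpoints lie together in some bag; and for every vertex, the bags containing it form a connected subtree. Here edge (1,8) lies in no bag, so the decomposition is invalid.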